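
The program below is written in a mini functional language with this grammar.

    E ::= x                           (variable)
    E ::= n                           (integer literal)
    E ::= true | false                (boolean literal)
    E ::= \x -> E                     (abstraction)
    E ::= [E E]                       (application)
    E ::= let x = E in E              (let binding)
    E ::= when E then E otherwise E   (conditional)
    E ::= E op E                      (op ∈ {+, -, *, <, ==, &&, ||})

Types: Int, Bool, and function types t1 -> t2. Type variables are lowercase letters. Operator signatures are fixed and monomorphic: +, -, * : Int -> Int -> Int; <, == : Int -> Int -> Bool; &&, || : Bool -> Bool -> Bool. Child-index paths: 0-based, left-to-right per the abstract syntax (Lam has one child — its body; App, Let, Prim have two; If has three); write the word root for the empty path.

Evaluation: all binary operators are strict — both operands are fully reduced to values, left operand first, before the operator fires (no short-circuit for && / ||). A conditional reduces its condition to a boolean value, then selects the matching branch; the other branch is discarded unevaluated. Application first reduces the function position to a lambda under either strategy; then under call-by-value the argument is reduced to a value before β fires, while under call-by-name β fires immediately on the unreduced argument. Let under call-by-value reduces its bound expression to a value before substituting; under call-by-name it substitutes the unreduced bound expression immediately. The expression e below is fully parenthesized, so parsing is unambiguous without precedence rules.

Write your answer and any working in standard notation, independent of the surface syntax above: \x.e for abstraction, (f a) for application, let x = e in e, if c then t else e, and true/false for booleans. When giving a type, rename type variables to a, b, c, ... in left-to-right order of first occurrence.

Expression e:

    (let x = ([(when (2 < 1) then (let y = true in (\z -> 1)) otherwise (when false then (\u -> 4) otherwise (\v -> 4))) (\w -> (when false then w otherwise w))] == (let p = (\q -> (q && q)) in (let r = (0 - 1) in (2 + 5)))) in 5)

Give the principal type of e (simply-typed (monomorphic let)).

Answer: Int

Working:
  unify Int ~ Int
  unify Int ~ Int
  unify Bool ~ Bool
let y : Bool
\z._ : a -> Int
  unify Bool ~ Bool
\u._ : b -> Int
\v._ : c -> Int
  unify b -> Int ~ c -> Int
  unify b ~ c
  unify Int ~ Int
  unify a -> Int ~ c -> Int
  unify a ~ c
  unify Int ~ Int
  unify Bool ~ Bool
w : d
w : d
  unify d ~ d
\w._ : d -> d
  unify c -> Int ~ (d -> d) -> e
  unify c ~ d -> d
  unify Int ~ e
_ _ : Int
  unify Int ~ Int
q : f
  unify f ~ Bool
q : Bool
  unify Bool ~ Bool
\q._ : Bool -> Bool
let p : Bool -> Bool
  unify Int ~ Int
  unify Int ~ Int
let r : Int
  unify Int ~ Int
  unify Int ~ Int
  unify Int ~ Int
let x : Bool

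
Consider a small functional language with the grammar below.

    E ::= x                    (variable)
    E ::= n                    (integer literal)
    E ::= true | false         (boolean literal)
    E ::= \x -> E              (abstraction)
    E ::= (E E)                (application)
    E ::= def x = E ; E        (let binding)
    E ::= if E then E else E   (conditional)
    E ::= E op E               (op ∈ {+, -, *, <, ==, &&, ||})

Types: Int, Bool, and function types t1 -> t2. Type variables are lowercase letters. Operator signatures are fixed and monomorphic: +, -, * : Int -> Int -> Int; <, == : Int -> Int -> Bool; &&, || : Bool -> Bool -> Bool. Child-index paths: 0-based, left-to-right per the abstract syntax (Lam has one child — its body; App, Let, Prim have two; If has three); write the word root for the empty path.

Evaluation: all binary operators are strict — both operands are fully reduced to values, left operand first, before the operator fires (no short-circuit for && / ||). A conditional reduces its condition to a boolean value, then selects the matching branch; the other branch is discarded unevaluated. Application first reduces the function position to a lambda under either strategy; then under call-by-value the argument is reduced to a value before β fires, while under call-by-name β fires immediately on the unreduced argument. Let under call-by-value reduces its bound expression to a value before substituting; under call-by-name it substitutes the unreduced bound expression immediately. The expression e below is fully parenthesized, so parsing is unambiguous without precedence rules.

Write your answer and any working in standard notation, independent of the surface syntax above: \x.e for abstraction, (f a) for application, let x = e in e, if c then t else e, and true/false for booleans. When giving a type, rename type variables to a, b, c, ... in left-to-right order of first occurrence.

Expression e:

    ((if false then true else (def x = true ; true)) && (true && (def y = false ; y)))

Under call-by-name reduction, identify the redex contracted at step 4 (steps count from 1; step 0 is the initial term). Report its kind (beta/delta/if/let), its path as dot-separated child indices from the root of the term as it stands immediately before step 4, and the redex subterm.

Answer: delta at 1 : (true && false)

Working:
step 0: ((if false then true else (let x = true in true)) && (true && (let y = false in y)))
step 1: [if@0] ((let x = true in true) && (true && (let y = false in y)))
step 2: [let@0] (true && (true && (let y = false in y)))
step 3: [let@1.1] (true && (true && false))
step 4: [delta@1] (true && false)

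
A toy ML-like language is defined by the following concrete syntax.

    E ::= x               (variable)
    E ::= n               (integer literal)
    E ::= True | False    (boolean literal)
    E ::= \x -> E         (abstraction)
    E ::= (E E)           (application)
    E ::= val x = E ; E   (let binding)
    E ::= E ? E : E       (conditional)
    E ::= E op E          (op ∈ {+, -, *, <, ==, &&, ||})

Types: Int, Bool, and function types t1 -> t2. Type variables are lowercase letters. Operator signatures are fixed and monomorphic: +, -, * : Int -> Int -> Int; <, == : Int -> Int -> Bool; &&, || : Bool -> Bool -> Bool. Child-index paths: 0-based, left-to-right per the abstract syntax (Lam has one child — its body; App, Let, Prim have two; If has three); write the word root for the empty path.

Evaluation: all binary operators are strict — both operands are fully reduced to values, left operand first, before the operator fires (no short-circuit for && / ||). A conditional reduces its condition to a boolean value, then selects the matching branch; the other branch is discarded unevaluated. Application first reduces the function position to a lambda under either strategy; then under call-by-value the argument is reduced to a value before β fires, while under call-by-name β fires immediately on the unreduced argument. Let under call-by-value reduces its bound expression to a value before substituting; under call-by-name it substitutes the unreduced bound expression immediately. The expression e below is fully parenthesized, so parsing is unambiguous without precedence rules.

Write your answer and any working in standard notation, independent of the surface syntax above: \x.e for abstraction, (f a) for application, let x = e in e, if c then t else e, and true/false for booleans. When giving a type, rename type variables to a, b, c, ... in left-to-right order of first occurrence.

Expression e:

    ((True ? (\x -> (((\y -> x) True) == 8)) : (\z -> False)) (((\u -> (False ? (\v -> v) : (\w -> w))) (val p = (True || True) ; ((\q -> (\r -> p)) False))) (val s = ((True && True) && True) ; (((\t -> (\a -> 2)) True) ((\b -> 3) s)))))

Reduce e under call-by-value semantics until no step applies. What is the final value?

Trace:
step 0: ((if true then (\x.(((\y.x) true) == 8)) else (\z.false)) (((\u.(if false then (\v.v) else (\w.w))) (let p = (true || true) in ((\q.(\r.p)) false))) (let s = ((true && true) && true) in (((\t.(\a.2)) true) ((\b.3) s)))))
step 1: [if@0] ((\x.(((\y.x) true) == 8)) (((\u.(if false then (\v.v) else (\w.w))) (let p = (true || true) in ((\q.(\r.p)) false))) (let s = ((true && true) && true) in (((\t.(\a.2)) true) ((\b.3) s)))))
step 2: [delta@1.0.1.0] ((\x.(((\y.x) true) == 8)) (((\u.(if false then (\v.v) else (\w.w))) (let p = true in ((\q.(\r.p)) false))) (let s = ((true && true) && true) in (((\t.(\a.2)) true) ((\b.3) s)))))
step 3: [let@1.0.1] ((\x.(((\y.x) true) == 8)) (((\u.(if false then (\v.v) else (\w.w))) ((\q.(\r.true)) false)) (let s = ((true && true) && true) in (((\t.(\a.2)) true) ((\b.3) s)))))
step 4: [beta@1.0.1] ((\x.(((\y.x) true) == 8)) (((\u.(if false then (\v.v) else (\w.w))) (\r.true)) (let s = ((true && true) && true) in (((\t.(\a.2)) true) ((\b.3) s)))))
step 5: [beta@1.0] ((\x.(((\y.x) true) == 8)) ((if false then (\v.v) else (\w.w)) (let s = ((true && true) && true) in (((\t.(\a.2)) true) ((\b.3) s)))))
step 6: [if@1.0] ((\x.(((\y.x) true) == 8)) ((\w.w) (let s = ((true && true) && true) in (((\t.(\a.2)) true) ((\b.3) s)))))
step 7: [delta@1.1.0.0] ((\x.(((\y.x) true) == 8)) ((\w.w) (let s = (true && true) in (((\t.(\a.2)) true) ((\b.3) s)))))
step 8: [delta@1.1.0] ((\x.(((\y.x) true) == 8)) ((\w.w) (let s = true in (((\t.(\a.2)) true) ((\b.3) s)))))
step 9: [let@1.1] ((\x.(((\y.x) true) == 8)) ((\w.w) (((\t.(\a.2)) true) ((\b.3) true))))
step 10: [beta@1.1.0] ((\x.(((\y.x) true) == 8)) ((\w.w) ((\a.2) ((\b.3) true))))
step 11: [beta@1.1.1] ((\x.(((\y.x) true) == 8)) ((\w.w) ((\a.2) 3)))
step 12: [beta@1.1] ((\x.(((\y.x) true) == 8)) ((\w.w) 2))
step 13: [beta@1] ((\x.(((\y.x) true) == 8)) 2)
step 14: [beta@root] (((\y.2) true) == 8)
step 15: [beta@0] (2 == 8)
step 16: [delta@root] false

Answer: false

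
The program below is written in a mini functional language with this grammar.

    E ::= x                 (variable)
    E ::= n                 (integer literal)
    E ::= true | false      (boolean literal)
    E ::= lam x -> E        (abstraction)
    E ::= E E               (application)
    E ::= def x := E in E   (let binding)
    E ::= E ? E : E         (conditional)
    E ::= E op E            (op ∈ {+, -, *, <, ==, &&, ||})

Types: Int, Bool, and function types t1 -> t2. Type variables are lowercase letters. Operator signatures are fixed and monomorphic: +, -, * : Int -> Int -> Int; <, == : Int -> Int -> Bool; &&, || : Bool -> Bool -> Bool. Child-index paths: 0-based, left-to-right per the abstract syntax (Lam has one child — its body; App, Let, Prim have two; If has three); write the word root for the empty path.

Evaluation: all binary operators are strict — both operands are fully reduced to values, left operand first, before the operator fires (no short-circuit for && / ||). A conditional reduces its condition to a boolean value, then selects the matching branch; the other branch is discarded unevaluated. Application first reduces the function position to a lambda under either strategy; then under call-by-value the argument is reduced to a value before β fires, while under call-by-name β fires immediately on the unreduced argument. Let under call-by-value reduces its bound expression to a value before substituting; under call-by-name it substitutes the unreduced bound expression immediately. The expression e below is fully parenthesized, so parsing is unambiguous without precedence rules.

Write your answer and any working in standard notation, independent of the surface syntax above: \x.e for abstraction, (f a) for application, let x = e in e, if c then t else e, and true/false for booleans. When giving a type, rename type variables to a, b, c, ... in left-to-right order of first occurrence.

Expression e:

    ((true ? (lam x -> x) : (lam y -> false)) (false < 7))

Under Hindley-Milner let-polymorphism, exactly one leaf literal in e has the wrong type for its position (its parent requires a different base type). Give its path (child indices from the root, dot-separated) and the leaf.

Derivation:
  unify Bool ~ Bool
x : a
\x._ : a -> a
\y._ : b -> Bool
  unify a -> a ~ b -> Bool
  unify a ~ b
  unify b ~ Bool
  unify Bool ~ Int
  FAIL: mismatch Bool ~ Int

Answer: 1.0 : false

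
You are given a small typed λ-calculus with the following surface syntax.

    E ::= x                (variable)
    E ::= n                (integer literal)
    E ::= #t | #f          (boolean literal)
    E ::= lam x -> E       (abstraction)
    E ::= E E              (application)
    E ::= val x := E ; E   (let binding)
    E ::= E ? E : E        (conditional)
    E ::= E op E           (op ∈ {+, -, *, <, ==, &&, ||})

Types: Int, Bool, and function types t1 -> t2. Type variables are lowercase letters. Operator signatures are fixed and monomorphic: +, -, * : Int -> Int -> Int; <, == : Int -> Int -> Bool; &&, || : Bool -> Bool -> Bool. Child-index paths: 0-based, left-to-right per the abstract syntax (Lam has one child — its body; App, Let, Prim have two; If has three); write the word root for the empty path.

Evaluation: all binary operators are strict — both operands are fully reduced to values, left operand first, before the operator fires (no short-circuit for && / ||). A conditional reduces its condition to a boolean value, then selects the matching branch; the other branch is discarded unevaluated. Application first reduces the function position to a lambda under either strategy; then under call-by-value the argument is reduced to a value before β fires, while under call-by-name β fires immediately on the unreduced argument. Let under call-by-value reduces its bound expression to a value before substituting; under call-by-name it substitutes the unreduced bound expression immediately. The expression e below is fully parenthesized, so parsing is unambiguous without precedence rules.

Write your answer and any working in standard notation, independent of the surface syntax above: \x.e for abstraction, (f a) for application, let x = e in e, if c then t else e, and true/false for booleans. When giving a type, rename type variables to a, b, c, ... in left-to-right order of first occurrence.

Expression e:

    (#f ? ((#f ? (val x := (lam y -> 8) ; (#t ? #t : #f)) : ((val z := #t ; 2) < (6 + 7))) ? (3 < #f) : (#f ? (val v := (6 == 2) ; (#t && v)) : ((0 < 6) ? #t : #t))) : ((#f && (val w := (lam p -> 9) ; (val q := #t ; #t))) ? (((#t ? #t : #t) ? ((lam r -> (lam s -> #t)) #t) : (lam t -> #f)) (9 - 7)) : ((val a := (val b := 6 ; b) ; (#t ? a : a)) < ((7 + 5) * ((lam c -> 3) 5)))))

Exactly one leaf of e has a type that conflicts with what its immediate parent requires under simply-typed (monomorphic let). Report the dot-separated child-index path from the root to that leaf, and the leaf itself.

Answer: 1.1.1 : false

Working:
  unify Bool ~ Bool
  unify Bool ~ Bool
\y._ : a -> Int
let x : a -> Int
  unify Bool ~ Bool
  unify Bool ~ Bool
let z : Bool
  unify Int ~ Int
  unify Int ~ Int
  unify Int ~ Int
  unify Int ~ Int
  unify Bool ~ Bool
  unify Bool ~ Bool
  unify Int ~ Int
  unify Bool ~ Int
  FAIL: mismatch Bool ~ Int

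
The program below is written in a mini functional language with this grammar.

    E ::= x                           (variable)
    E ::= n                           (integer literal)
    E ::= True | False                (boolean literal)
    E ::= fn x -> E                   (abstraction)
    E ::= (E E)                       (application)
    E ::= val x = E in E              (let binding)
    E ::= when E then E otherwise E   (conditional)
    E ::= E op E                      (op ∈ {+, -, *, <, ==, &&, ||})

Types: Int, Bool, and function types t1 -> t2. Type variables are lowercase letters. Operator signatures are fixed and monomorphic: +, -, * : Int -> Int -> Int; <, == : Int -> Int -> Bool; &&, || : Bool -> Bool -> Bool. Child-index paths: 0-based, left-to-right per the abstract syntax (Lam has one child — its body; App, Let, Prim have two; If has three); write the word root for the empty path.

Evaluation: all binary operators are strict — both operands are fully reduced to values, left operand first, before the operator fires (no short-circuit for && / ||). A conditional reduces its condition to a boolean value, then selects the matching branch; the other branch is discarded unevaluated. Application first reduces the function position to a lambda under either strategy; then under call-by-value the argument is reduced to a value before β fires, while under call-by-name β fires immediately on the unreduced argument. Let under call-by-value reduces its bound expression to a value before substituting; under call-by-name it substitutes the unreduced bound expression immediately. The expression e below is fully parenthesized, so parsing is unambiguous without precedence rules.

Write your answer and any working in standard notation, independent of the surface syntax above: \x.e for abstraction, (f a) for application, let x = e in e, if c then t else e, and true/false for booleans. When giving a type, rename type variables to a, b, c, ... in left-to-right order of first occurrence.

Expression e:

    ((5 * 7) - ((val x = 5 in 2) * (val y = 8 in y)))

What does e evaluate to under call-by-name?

Derivation:
step 0: ((5 * 7) - ((let x = 5 in 2) * (let y = 8 in y)))
step 1: [delta@0] (35 - ((let x = 5 in 2) * (let y = 8 in y)))
step 2: [let@1.0] (35 - (2 * (let y = 8 in y)))
step 3: [let@1.1] (35 - (2 * 8))
step 4: [delta@1] (35 - 16)
step 5: [delta@root] 19

Answer: 19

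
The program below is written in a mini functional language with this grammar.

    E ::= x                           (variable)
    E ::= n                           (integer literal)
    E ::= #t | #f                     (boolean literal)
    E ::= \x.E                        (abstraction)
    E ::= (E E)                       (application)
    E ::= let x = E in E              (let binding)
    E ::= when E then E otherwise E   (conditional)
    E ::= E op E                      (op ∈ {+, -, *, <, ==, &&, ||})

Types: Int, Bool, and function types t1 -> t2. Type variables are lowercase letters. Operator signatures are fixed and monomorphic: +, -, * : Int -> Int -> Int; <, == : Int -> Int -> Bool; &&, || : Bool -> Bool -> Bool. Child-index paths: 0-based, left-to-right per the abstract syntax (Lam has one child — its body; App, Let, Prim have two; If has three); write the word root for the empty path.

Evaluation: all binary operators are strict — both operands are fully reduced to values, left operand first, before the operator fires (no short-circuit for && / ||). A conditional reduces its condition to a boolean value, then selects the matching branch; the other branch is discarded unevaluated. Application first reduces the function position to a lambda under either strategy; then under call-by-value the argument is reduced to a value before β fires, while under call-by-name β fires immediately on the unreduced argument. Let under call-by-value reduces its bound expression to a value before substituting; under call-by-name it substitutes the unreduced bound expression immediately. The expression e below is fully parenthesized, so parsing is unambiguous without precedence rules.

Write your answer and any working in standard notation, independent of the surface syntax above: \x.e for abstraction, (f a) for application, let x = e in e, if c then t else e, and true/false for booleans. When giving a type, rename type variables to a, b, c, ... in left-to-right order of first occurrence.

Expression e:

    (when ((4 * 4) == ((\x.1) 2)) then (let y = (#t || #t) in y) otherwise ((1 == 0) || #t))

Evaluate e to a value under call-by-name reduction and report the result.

Answer: true

Derivation:
step 0: (if ((4 * 4) == ((\x.1) 2)) then (let y = (true || true) in y) else ((1 == 0) || true))
step 1: [delta@0.0] (if (16 == ((\x.1) 2)) then (let y = (true || true) in y) else ((1 == 0) || true))
step 2: [beta@0.1] (if (16 == 1) then (let y = (true || true) in y) else ((1 == 0) || true))
step 3: [delta@0] (if false then (let y = (true || true) in y) else ((1 == 0) || true))
step 4: [if@root] ((1 == 0) || true)
step 5: [delta@0] (false || true)
step 6: [delta@root] true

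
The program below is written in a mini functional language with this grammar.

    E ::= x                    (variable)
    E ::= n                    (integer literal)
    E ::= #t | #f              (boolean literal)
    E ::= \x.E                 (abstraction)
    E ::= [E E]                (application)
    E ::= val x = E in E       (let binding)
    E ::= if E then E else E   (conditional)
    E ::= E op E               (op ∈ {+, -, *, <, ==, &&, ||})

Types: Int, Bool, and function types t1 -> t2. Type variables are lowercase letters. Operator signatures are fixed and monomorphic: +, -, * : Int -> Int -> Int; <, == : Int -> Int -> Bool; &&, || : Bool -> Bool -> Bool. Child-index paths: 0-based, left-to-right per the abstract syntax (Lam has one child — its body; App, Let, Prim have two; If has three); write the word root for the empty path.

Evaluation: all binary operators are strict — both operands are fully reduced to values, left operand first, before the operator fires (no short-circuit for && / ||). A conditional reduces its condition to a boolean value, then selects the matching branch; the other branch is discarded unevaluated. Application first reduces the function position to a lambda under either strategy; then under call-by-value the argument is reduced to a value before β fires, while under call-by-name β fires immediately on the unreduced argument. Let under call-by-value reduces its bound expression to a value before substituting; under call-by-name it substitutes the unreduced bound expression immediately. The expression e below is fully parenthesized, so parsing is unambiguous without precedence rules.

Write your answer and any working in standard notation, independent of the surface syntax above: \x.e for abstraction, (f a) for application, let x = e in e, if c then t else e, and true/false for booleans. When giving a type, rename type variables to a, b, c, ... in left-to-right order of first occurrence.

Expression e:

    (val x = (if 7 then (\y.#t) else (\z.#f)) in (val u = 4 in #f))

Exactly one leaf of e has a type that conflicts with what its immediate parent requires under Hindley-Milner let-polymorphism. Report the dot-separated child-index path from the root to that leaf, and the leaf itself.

Answer: 0.0 : 7

Derivation:
  unify Int ~ Bool
  FAIL: mismatch Int ~ Bool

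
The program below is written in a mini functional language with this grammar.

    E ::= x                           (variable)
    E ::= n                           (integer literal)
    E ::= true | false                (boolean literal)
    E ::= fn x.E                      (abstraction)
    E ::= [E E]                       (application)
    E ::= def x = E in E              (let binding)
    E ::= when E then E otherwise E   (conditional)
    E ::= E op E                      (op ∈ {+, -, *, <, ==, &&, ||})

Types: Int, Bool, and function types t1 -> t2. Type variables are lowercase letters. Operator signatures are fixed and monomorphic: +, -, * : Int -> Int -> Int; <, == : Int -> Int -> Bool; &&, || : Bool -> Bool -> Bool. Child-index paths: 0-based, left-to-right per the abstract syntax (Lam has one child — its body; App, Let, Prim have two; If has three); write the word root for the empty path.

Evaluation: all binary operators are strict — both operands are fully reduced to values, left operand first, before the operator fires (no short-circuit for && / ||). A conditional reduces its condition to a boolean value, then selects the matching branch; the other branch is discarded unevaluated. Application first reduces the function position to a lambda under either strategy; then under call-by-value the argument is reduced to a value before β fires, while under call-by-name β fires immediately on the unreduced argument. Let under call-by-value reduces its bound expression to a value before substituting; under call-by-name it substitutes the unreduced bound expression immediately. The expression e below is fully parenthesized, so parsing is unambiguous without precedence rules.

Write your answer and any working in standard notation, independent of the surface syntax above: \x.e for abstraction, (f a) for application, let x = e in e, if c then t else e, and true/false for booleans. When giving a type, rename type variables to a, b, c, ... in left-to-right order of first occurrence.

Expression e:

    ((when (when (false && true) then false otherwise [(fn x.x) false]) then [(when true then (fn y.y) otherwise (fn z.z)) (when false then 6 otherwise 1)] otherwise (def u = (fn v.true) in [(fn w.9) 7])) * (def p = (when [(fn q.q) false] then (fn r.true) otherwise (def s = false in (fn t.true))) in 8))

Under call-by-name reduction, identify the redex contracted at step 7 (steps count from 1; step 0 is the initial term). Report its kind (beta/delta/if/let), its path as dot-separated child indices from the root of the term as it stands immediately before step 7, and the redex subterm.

Answer: let at 1 : (let p = (if ((\q.q) false) then (\r.true) else (let s = false in (\t.true))) in 8)

Working:
step 0: ((if (if (false && true) then false else ((\x.x) false)) then ((if true then (\y.y) else (\z.z)) (if false then 6 else 1)) else (let u = (\v.true) in ((\w.9) 7))) * (let p = (if ((\q.q) false) then (\r.true) else (let s = false in (\t.true))) in 8))
step 1: [delta@0.0.0] ((if (if false then false else ((\x.x) false)) then ((if true then (\y.y) else (\z.z)) (if false then 6 else 1)) else (let u = (\v.true) in ((\w.9) 7))) * (let p = (if ((\q.q) false) then (\r.true) else (let s = false in (\t.true))) in 8))
step 2: [if@0.0] ((if ((\x.x) false) then ((if true then (\y.y) else (\z.z)) (if false then 6 else 1)) else (let u = (\v.true) in ((\w.9) 7))) * (let p = (if ((\q.q) false) then (\r.true) else (let s = false in (\t.true))) in 8))
step 3: [beta@0.0] ((if false then ((if true then (\y.y) else (\z.z)) (if false then 6 else 1)) else (let u = (\v.true) in ((\w.9) 7))) * (let p = (if ((\q.q) false) then (\r.true) else (let s = false in (\t.true))) in 8))
step 4: [if@0] ((let u = (\v.true) in ((\w.9) 7)) * (let p = (if ((\q.q) false) then (\r.true) else (let s = false in (\t.true))) in 8))
step 5: [let@0] (((\w.9) 7) * (let p = (if ((\q.q) false) then (\r.true) else (let s = false in (\t.true))) in 8))
step 6: [beta@0] (9 * (let p = (if ((\q.q) false) then (\r.true) else (let s = false in (\t.true))) in 8))
step 7: [let@1] (9 * 8)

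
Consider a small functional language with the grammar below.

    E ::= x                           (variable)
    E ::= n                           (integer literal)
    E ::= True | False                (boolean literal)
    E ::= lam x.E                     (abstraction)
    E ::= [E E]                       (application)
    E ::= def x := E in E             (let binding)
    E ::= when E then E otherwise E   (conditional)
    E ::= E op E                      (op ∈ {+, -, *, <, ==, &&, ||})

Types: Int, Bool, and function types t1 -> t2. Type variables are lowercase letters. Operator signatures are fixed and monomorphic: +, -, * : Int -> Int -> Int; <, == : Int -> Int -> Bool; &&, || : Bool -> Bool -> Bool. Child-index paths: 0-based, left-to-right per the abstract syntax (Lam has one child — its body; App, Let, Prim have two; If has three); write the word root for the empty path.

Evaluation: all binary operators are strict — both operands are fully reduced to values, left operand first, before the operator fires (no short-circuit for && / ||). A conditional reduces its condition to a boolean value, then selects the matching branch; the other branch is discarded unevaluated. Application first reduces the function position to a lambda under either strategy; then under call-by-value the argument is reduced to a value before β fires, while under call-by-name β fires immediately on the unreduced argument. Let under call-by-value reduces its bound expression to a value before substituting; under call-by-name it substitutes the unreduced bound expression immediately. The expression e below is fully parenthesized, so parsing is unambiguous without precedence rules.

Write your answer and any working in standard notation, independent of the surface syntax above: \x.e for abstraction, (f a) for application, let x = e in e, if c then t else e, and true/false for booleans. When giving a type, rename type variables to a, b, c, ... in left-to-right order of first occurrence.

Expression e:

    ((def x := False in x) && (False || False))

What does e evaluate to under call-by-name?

Answer: false

Working:
step 0: ((let x = false in x) && (false || false))
step 1: [let@0] (false && (false || false))
step 2: [delta@1] (false && false)
step 3: [delta@root] false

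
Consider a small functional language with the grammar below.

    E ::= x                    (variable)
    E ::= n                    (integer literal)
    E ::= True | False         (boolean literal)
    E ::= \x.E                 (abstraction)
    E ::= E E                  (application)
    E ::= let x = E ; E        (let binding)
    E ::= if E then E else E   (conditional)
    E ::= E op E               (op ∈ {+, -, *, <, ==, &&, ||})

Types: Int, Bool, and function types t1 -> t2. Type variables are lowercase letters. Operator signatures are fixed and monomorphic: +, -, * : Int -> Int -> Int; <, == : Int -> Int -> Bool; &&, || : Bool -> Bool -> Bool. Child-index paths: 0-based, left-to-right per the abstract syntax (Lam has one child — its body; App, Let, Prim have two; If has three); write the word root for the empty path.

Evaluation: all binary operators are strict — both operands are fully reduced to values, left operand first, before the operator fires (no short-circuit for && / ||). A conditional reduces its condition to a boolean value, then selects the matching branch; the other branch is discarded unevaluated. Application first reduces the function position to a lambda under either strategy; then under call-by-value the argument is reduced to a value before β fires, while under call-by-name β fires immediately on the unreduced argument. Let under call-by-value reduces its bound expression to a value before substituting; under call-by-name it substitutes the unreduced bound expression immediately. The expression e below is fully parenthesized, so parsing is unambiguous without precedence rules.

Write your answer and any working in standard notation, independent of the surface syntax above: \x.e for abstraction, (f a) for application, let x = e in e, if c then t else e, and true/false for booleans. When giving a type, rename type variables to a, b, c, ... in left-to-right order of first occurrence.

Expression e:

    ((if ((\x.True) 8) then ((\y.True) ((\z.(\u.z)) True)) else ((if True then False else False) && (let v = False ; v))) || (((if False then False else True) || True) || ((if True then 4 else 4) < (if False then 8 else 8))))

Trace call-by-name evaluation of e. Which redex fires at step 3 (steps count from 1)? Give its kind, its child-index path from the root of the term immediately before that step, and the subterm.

Derivation:
step 0: ((if ((\x.true) 8) then ((\y.true) ((\z.(\u.z)) true)) else ((if true then false else false) && (let v = false in v))) || (((if false then false else true) || true) || ((if true then 4 else 4) < (if false then 8 else 8))))
step 1: [beta@0.0] ((if true then ((\y.true) ((\z.(\u.z)) true)) else ((if true then false else false) && (let v = false in v))) || (((if false then false else true) || true) || ((if true then 4 else 4) < (if false then 8 else 8))))
step 2: [if@0] (((\y.true) ((\z.(\u.z)) true)) || (((if false then false else true) || true) || ((if true then 4 else 4) < (if false then 8 else 8))))
step 3: [beta@0] (true || (((if false then false else true) || true) || ((if true then 4 else 4) < (if false then 8 else 8))))

Answer: beta at 0 : ((\y.true) ((\z.(\u.z)) true))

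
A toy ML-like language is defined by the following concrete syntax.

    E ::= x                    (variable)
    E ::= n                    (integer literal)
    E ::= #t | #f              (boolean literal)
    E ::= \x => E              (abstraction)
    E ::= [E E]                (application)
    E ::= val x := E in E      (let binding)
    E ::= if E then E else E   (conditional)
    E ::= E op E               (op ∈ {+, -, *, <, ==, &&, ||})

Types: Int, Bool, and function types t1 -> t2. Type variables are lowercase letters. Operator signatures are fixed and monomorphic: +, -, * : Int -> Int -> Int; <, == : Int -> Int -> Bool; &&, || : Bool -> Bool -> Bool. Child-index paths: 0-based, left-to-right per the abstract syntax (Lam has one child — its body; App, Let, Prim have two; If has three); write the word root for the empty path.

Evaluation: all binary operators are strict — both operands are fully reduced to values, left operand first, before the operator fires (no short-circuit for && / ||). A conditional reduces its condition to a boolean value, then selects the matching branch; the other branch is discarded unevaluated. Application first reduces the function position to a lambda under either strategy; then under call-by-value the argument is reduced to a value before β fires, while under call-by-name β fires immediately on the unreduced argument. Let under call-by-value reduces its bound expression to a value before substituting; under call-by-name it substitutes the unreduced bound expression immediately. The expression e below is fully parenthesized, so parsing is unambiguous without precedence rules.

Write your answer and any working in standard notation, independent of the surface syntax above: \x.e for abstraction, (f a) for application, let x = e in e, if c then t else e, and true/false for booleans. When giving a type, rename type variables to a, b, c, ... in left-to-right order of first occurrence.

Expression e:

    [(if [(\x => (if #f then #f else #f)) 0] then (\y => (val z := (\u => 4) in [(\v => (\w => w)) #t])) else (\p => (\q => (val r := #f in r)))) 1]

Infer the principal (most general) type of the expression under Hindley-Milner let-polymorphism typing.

Answer: Bool -> Bool

Working:
  unify Bool ~ Bool
  unify Bool ~ Bool
\x._ : a -> Bool
  unify a -> Bool ~ Int -> b
  unify a ~ Int
  unify Bool ~ b
_ _ : Bool
  unify Bool ~ Bool
\u._ : d -> Int
let z : forall. d -> Int
w : f
\w._ : f -> f
\v._ : e -> f -> f
  unify e -> f -> f ~ Bool -> g
  unify e ~ Bool
  unify f -> f ~ g
_ _ : f -> f
\y._ : c -> f -> f
let r : Bool
r : Bool
\q._ : i -> Bool
\p._ : h -> i -> Bool
  unify c -> f -> f ~ h -> i -> Bool
  unify c ~ h
  unify f -> f ~ i -> Bool
  unify f ~ i
  unify i ~ Bool
  unify h -> Bool -> Bool ~ Int -> j
  unify h ~ Int
  unify Bool -> Bool ~ j
_ _ : Bool -> Bool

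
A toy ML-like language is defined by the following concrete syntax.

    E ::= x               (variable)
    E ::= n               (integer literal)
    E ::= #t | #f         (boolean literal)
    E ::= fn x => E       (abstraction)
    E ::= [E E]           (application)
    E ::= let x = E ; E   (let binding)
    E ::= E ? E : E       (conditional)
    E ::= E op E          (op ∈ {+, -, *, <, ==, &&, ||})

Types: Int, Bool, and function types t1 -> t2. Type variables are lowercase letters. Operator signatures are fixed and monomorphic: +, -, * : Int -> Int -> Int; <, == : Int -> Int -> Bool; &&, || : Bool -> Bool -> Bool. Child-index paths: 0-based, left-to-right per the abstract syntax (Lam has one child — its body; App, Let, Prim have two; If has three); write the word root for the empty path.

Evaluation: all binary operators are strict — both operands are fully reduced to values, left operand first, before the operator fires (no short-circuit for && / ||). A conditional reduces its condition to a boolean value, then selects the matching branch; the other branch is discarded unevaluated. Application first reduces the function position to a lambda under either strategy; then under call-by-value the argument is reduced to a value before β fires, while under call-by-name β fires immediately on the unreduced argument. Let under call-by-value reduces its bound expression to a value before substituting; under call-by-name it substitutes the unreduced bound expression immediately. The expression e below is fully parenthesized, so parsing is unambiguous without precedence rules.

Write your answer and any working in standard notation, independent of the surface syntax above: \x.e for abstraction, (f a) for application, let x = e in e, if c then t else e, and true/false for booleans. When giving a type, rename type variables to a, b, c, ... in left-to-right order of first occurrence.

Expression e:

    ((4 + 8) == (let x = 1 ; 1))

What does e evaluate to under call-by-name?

Answer: false

Trace:
step 0: ((4 + 8) == (let x = 1 in 1))
step 1: [delta@0] (12 == (let x = 1 in 1))
step 2: [let@1] (12 == 1)
step 3: [delta@root] false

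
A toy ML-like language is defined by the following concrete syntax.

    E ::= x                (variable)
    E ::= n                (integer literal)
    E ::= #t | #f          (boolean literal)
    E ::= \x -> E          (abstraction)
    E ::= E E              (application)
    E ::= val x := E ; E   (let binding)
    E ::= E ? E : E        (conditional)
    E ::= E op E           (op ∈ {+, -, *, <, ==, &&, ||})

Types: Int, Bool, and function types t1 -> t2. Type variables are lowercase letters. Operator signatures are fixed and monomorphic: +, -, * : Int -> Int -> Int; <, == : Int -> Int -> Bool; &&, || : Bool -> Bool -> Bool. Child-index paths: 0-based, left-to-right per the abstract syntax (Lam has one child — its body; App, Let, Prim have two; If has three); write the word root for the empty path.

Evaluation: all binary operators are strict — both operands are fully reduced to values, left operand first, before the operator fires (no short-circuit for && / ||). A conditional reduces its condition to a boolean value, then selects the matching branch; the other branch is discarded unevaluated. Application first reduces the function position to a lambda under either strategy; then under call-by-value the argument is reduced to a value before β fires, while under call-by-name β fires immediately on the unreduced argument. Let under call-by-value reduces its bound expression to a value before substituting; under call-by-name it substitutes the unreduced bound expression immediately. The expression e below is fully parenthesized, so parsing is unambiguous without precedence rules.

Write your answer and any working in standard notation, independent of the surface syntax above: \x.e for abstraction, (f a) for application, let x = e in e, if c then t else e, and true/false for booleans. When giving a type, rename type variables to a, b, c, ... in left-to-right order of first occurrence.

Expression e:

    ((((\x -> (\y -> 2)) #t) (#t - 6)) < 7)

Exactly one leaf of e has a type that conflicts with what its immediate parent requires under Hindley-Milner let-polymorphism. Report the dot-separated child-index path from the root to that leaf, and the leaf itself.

Answer: 0.1.0 : true

Trace:
\y._ : b -> Int
\x._ : a -> b -> Int
  unify a -> b -> Int ~ Bool -> c
  unify a ~ Bool
  unify b -> Int ~ c
_ _ : b -> Int
  unify Bool ~ Int
  FAIL: mismatch Bool ~ Int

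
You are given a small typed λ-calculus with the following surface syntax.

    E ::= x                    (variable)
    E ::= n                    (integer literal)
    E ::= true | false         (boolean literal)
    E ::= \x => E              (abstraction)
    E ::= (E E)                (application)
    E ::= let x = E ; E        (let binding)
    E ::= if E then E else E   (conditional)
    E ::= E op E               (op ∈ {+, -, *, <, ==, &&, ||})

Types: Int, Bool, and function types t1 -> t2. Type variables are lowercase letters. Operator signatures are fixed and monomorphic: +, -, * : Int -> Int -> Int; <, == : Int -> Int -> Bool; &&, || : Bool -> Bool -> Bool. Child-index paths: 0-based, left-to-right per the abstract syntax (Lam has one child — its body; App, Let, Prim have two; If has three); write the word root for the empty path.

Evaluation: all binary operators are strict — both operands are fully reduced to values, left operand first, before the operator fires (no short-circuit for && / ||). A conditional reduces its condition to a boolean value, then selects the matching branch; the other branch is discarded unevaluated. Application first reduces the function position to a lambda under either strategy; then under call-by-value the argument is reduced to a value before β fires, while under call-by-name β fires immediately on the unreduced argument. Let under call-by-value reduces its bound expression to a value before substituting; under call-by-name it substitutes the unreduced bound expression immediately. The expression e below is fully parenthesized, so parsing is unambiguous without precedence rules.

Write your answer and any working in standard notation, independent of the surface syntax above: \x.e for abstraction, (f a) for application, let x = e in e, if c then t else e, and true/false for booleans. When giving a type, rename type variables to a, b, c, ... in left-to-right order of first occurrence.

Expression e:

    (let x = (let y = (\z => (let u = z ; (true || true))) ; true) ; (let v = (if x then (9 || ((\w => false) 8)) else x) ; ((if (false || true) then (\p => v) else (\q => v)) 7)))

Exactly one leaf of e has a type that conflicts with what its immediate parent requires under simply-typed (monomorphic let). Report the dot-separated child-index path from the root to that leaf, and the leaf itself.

Trace:
z : a
let u : a
  unify Bool ~ Bool
  unify Bool ~ Bool
\z._ : a -> Bool
let y : a -> Bool
let x : Bool
x : Bool
  unify Bool ~ Bool
  unify Int ~ Bool
  FAIL: mismatch Int ~ Bool

Answer: 1.0.1.0 : 9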